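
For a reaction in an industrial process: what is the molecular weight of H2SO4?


M(H2SO4) = 2×1.008 + 1×32.07 + 4×16.0
= 2.02 + 32.07 + 64.0
= 98.09 g/mol

98.09 g/mol


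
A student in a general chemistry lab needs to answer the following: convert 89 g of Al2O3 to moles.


M(Al2O3) = 101.96 g/mol
n = mass/M = 89/101.96 = 0.8729 mol

0.8729 mol


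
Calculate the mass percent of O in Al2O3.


M(Al2O3) = 2×26.98 + 3×16.0 = 101.96 g/mol
Mass of O = 3 × 16.0 = 48.00 g/mol
% O = 48.00/101.96 × 100 = 47.08%

47.08%


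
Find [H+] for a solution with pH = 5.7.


[H+] = 10^(-pH) = 10^(-5.7)
= 2.0×10^-6 M

2.0×10^-6 M


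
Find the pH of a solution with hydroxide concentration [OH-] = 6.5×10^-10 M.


pOH = -log10([OH-]) = -log10(6.5×10^-10)
= 10 - log10(6.5) = 9.19
pH = 14 - pOH = 14 - 9.19 = 4.81

4.81


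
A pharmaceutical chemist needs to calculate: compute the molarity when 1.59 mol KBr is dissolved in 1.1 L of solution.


M = n/V = 1.59/1.1 = 1.445 mol/L

1.445 M


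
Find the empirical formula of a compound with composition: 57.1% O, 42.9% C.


Assume 100 g sample. Moles of each element:
  O: 57.1/16.0 = 3.569 mol
  C: 42.9/12.01 = 3.572 mol
Divide by smallest (3.569):
  O: 3.569/3.569 = 1.0
  C: 3.572/3.569 = 1.0
Empirical formula: CO

CO


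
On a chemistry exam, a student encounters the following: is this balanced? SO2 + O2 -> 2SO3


Equation: SO2 + O2 -> 2SO3
Check atoms: O: 4≠6, S: 1≠2
Not balanced

No, not balanced


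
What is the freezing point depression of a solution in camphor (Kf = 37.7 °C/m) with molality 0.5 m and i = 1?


ΔTf = Kf × m × i
= 37.7 × 0.5 × 1
= 18.85 °C

18.85 °C


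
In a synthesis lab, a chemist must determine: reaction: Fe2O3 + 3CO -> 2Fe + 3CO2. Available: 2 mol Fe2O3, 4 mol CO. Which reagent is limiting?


Mole ratio available / coefficient:
  Fe2O3: 2/1 = 2.000
  CO: 4/3 = 1.333
Smaller ratio is limiting.

CO


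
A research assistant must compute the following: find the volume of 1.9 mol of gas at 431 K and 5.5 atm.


PV = nRT  (R = 0.08206 L·atm/(mol·K))
V = nRT/P = 1.9×0.08206×431/5.5
= 12.218 L

12.218 L


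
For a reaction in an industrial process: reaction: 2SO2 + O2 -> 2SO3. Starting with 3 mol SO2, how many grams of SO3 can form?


Mole ratio SO3:SO2 = 2:2
n(SO3) = 3 × 2/2 = 3.000 mol
mass = 3.000 × 80.07 = 240.21 g

240.21 g


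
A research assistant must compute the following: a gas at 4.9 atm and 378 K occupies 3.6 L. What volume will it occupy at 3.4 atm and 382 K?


P1V1/T1 = P2V2/T2
V2 = P1V1T2/(T1P2)
= 4.9×3.6×382/(378×3.4)
= 5.243 L

5.243 L


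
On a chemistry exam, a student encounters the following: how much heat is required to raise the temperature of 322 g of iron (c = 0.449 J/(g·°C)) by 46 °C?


q = mcΔT = 322 × 0.449 × 46
= 6650.59 J

6650.59 J


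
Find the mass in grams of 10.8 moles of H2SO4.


M(H2SO4) = 98.09 g/mol
mass = n × M = 10.8 × 98.09 = 1059.37 g

1059.37 g


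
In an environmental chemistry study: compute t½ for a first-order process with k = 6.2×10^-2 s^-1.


t½ = ln2/k = 0.693147/(6.2×10^-2 s^-1)
= 11.18 s

11.18 s


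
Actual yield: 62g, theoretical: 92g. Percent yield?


% yield = actual/theoretical × 100
= 62/92 × 100
= 67.39%

67.39%


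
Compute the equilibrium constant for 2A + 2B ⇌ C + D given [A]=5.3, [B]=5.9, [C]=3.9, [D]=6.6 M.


Kc = [C][D]/([A]^2[B]^2)
= (3.9^1 × 6.6^1)/(5.3^2 × 5.9^2)
= 25.74/977.8129
= 0.02632

0.02632


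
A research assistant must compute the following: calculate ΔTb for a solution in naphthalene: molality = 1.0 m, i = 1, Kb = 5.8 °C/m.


ΔTb = Kb × m × i
= 5.8 × 1.0 × 1
= 5.8 °C

5.8 °C


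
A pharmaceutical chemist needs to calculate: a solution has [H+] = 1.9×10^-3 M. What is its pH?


pH = -log10([H+]) = -log10(1.9×10^-3)
= 3 - log10(1.9)
= 3 - 0.28
= 2.72

2.72


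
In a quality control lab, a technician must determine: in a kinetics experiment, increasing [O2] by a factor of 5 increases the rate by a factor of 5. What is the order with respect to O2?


rate ∝ [O2]^n
5^n = 5 → n = 1
Order in O2: 1

1


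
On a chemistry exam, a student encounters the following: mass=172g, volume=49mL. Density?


ρ = mass/volume
= 172/49
= 3.51 g/mL

3.51 g/mL


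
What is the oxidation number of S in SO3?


x + 3(-2) = 0, so x = +6
Oxidation number: +6

+6


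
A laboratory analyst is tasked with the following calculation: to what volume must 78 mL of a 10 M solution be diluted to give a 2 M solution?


C1V1 = C2V2
10 × 78 = 2 × V2
V2 = 780/2 = 390.0 mL

390.0 mL


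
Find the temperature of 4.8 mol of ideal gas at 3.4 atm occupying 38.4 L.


PV = nRT  (R = 0.08206 L·atm/(mol·K))
T = PV/(nR) = 3.4×38.4/(4.8×0.08206)
= 130.56/0.393888
= 331.46 K

331.46 K


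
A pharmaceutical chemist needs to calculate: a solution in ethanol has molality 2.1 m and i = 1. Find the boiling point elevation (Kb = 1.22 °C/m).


ΔTb = Kb × m × i
= 1.22 × 2.1 × 1
= 2.562 °C

2.562 °C


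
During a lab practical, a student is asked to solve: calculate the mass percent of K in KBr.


M(KBr) = 1×39.1 + 1×79.9 = 119.00 g/mol
Mass of K = 1 × 39.1 = 39.10 g/mol
% K = 39.10/119.00 × 100 = 32.86%

32.86%


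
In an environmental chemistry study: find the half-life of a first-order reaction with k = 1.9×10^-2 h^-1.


t½ = ln2/k = 0.693147/(1.9×10^-2 h^-1)
= 36.48 h

36.48 h


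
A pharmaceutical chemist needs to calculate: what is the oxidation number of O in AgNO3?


O is usually -2
Oxidation number: -2

-2


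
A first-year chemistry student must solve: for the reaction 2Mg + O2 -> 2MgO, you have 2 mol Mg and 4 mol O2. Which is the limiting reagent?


Mole ratio available / coefficient:
  Mg: 2/2 = 1.000
  O2: 4/1 = 4.000
Smaller ratio is limiting.

Mg


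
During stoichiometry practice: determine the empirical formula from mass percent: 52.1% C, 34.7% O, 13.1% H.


Assume 100 g sample. Moles of each element:
  C: 52.1/12.01 = 4.338 mol
  O: 34.7/16.0 = 2.169 mol
  H: 13.1/1.008 = 12.996 mol
Divide by smallest (2.169):
  C: 4.338/2.169 = 2.0
  O: 2.169/2.169 = 1.0
  H: 12.996/2.169 = 5.99
Empirical formula: C2H6O

C2H6O


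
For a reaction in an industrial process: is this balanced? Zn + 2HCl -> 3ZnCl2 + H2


Equation: Zn + 2HCl -> 3ZnCl2 + H2
Check atoms: Cl: 2≠6, H: 2=2, Zn: 1≠3
Not balanced

No, not balanced


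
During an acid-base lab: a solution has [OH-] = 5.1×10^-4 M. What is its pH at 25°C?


pOH = -log10([OH-]) = -log10(5.1×10^-4)
= 4 - log10(5.1) = 3.29
pH = 14 - pOH = 14 - 3.29 = 10.71

10.71


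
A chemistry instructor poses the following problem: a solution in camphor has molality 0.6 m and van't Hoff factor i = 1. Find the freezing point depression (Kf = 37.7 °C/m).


ΔTf = Kf × m × i
= 37.7 × 0.6 × 1
= 22.62 °C

22.62 °C


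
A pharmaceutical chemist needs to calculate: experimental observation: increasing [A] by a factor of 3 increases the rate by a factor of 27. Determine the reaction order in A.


rate ∝ [A]^n
3^n = 27 → n = 3
Order in A: 3

3


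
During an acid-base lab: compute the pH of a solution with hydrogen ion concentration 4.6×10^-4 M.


pH = -log10([H+]) = -log10(4.6×10^-4)
= 4 - log10(4.6)
= 4 - 0.66
= 3.34

3.34


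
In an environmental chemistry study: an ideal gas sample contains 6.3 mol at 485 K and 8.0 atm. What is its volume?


PV = nRT  (R = 0.08206 L·atm/(mol·K))
V = nRT/P = 6.3×0.08206×485/8.0
= 31.342 L

31.342 L


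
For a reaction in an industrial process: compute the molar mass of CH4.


M(CH4) = 1×12.01 + 4×1.008
= 12.01 + 4.03
= 16.04 g/mol

16.04 g/mol


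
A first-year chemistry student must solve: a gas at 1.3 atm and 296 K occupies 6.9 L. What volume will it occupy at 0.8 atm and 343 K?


P1V1/T1 = P2V2/T2
V2 = P1V1T2/(T1P2)
= 1.3×6.9×343/(296×0.8)
= 12.993 L

12.993 L


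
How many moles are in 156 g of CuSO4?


M(CuSO4) = 159.62 g/mol
n = mass/M = 156/159.62 = 0.9773 mol

0.9773 mol


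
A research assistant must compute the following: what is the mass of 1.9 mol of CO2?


M(CO2) = 44.01 g/mol
mass = n × M = 1.9 × 44.01 = 83.62 g

83.62 g


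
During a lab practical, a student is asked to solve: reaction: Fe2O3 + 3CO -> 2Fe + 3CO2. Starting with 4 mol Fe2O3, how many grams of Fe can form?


Mole ratio Fe:Fe2O3 = 2:1
n(Fe) = 4 × 2/1 = 8.000 mol
mass = 8.000 × 55.85 = 446.8 g

446.8 g


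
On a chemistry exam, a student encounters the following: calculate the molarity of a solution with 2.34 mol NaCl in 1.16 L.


M = n/V = 2.34/1.16 = 2.017 mol/L

2.017 M


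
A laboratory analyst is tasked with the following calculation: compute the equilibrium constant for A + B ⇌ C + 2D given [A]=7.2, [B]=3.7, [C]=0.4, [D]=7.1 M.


Kc = [C][D]^2/([A][B])
= (0.4^1 × 7.1^2)/(7.2^1 × 3.7^1)
= 20.164/26.64
= 0.7569

0.7569


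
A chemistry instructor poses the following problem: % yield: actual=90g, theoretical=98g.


% yield = actual/theoretical × 100
= 90/98 × 100
= 91.84%

91.84%


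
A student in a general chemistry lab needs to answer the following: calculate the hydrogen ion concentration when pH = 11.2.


[H+] = 10^(-pH) = 10^(-11.2)
= 6.31×10^-12 M

6.31×10^-12 M


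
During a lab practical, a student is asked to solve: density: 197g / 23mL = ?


ρ = mass/volume
= 197/23
= 8.565 g/mL

8.565 g/mL


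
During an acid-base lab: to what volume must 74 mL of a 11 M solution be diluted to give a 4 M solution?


C1V1 = C2V2
11 × 74 = 4 × V2
V2 = 814/4 = 203.5 mL

203.5 mL


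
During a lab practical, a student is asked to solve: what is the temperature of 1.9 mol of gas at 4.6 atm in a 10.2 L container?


PV = nRT  (R = 0.08206 L·atm/(mol·K))
T = PV/(nR) = 4.6×10.2/(1.9×0.08206)
= 46.92/0.155914
= 300.94 K

300.94 K


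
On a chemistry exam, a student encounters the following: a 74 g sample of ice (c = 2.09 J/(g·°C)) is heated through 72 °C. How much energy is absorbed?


q = mcΔT = 74 × 2.09 × 72
= 11135.52 J

11135.52 J


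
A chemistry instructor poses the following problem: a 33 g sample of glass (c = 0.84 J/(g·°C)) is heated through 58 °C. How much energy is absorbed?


q = mcΔT = 33 × 0.84 × 58
= 1607.76 J

1607.76 J


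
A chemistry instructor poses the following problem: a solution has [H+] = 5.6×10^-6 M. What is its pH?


pH = -log10([H+]) = -log10(5.6×10^-6)
= 6 - log10(5.6)
= 6 - 0.75
= 5.25

5.25


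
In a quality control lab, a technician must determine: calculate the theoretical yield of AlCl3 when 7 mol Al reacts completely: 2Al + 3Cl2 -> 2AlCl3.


Mole ratio AlCl3:Al = 2:2
n(AlCl3) = 7 × 2/2 = 7.000 mol
mass = 7.000 × 133.33 = 933.31 g

933.31 g


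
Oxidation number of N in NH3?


x + 3(+1) = 0, so x = -3
Oxidation number: -3

-3


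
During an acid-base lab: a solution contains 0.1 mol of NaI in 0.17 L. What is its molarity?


M = n/V = 0.1/0.17 = 0.588 mol/L

0.588 M


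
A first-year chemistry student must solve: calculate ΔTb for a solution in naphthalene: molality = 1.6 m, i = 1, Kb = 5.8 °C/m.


ΔTb = Kb × m × i
= 5.8 × 1.6 × 1
= 9.28 °C

9.28 °C


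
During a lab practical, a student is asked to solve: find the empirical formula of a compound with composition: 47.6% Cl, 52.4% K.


Assume 100 g sample. Moles of each element:
  Cl: 47.6/35.45 = 1.343 mol
  K: 52.4/39.1 = 1.34 mol
Divide by smallest (1.34):
  Cl: 1.343/1.34 = 1.0
  K: 1.34/1.34 = 1.0
Empirical formula: KCl

KCl


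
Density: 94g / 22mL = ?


ρ = mass/volume
= 94/22
= 4.273 g/mL

4.273 g/mL


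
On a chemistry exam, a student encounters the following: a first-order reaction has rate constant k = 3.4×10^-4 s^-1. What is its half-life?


t½ = ln2/k = 0.693147/(3.4×10^-4 s^-1)
= 2039 s

2039 s


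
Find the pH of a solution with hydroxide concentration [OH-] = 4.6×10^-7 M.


pOH = -log10([OH-]) = -log10(4.6×10^-7)
= 7 - log10(4.6) = 6.34
pH = 14 - pOH = 14 - 6.34 = 7.66

7.66


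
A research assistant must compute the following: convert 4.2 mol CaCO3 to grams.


M(CaCO3) = 100.09 g/mol
mass = n × M = 4.2 × 100.09 = 420.38 g

420.38 g


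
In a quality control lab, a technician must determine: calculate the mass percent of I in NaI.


M(NaI) = 1×22.99 + 1×126.9 = 149.89 g/mol
Mass of I = 1 × 126.9 = 126.90 g/mol
% I = 126.90/149.89 × 100 = 84.66%

84.66%


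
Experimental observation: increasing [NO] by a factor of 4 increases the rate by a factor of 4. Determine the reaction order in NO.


rate ∝ [NO]^n
4^n = 4 → n = 1
Order in NO: 1

1


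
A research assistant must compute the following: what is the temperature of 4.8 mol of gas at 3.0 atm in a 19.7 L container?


PV = nRT  (R = 0.08206 L·atm/(mol·K))
T = PV/(nR) = 3.0×19.7/(4.8×0.08206)
= 59.10/0.393888
= 150.04 K

150.04 K


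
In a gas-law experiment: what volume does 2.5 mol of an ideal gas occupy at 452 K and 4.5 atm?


PV = nRT  (R = 0.08206 L·atm/(mol·K))
V = nRT/P = 2.5×0.08206×452/4.5
= 20.606 L

20.606 L


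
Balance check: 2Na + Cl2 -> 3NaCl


Equation: 2Na + Cl2 -> 3NaCl
Check atoms: Cl: 2≠3, Na: 2≠3
Not balanced

No, not balanced


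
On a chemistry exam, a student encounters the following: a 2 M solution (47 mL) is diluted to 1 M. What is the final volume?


C1V1 = C2V2
2 × 47 = 1 × V2
V2 = 94/1 = 94.0 mL

94.0 mL


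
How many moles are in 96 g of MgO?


M(MgO) = 40.31 g/mol
n = mass/M = 96/40.31 = 2.3815 mol

2.3815 mol


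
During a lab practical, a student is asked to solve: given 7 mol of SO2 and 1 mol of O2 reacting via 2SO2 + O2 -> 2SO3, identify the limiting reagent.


Mole ratio available / coefficient:
  SO2: 7/2 = 3.500
  O2: 1/1 = 1.000
Smaller ratio is limiting.

O2


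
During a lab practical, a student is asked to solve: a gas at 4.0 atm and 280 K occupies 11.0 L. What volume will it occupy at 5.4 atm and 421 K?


P1V1/T1 = P2V2/T2
V2 = P1V1T2/(T1P2)
= 4.0×11.0×421/(280×5.4)
= 12.251 L

12.251 L


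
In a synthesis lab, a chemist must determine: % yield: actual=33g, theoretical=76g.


% yield = actual/theoretical × 100
= 33/76 × 100
= 43.42%

43.42%


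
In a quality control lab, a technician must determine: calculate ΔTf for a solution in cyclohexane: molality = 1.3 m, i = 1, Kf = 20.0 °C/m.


ΔTf = Kf × m × i
= 20.0 × 1.3 × 1
= 26.0 °C

26.0 °C


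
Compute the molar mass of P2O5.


M(P2O5) = 2×30.97 + 5×16.0
= 61.94 + 80.0
= 141.94 g/mol

141.94 g/mol


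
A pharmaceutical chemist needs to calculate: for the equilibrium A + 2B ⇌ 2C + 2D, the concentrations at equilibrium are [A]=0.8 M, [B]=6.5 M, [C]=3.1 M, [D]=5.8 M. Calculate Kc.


Kc = [C]^2[D]^2/([A][B]^2)
= (3.1^2 × 5.8^2)/(0.8^1 × 6.5^2)
= 323.2804/33.8
= 9.565

9.565


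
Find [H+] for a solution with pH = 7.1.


[H+] = 10^(-pH) = 10^(-7.1)
= 7.94×10^-8 M

7.94×10^-8 M


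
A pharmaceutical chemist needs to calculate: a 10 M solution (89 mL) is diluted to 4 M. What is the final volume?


C1V1 = C2V2
10 × 89 = 4 × V2
V2 = 890/4 = 222.5 mL

222.5 mL


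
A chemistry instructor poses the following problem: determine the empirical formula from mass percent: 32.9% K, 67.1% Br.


Assume 100 g sample. Moles of each element:
  K: 32.9/39.1 = 0.841 mol
  Br: 67.1/79.9 = 0.84 mol
Divide by smallest (0.84):
  K: 0.841/0.84 = 1.0
  Br: 0.84/0.84 = 1.0
Empirical formula: KBr

KBr


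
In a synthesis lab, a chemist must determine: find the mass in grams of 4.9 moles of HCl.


M(HCl) = 36.46 g/mol
mass = n × M = 4.9 × 36.46 = 178.65 g

178.65 g


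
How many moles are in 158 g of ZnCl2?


M(ZnCl2) = 136.28 g/mol
n = mass/M = 158/136.28 = 1.1594 mol

1.1594 mol


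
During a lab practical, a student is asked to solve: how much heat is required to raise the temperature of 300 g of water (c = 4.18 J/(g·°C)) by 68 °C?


q = mcΔT = 300 × 4.18 × 68
= 85272.00 J

85272.00 J


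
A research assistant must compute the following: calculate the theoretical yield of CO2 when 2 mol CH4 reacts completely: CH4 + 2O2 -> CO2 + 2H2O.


Mole ratio CO2:CH4 = 1:1
n(CO2) = 2 × 1/1 = 2.000 mol
mass = 2.000 × 44.01 = 88.02 g

88.02 g


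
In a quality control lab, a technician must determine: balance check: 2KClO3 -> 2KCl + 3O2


Equation: 2KClO3 -> 2KCl + 3O2
Check atoms: Cl: 2=2, K: 2=2, O: 6=6
Balanced

Yes, balanced


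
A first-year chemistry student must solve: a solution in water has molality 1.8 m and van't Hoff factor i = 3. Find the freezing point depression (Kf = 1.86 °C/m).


ΔTf = Kf × m × i
= 1.86 × 1.8 × 3
= 10.044 °C

10.044 °C


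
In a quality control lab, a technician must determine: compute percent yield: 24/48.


% yield = actual/theoretical × 100
= 24/48 × 100
= 50.0%

50.0%


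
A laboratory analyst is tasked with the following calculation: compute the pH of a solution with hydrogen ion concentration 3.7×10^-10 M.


pH = -log10([H+]) = -log10(3.7×10^-10)
= 10 - log10(3.7)
= 10 - 0.57
= 9.43

9.43


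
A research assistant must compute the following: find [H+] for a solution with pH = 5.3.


[H+] = 10^(-pH) = 10^(-5.3)
= 5.01×10^-6 M

5.01×10^-6 M


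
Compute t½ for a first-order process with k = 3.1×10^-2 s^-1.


t½ = ln2/k = 0.693147/(3.1×10^-2 s^-1)
= 22.36 s

22.36 s


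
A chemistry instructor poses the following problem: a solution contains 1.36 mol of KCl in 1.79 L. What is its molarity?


M = n/V = 1.36/1.79 = 0.760 mol/L

0.760 M


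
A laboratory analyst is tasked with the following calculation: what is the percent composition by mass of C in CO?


M(CO) = 1×12.01 + 1×16.0 = 28.01 g/mol
Mass of C = 1 × 12.01 = 12.01 g/mol
% C = 12.01/28.01 × 100 = 42.88%

42.88%


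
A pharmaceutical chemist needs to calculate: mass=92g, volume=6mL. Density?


ρ = mass/volume
= 92/6
= 15.333 g/mL

15.333 g/mL


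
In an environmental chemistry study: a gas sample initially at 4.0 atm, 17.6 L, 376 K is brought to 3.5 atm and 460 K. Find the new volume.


P1V1/T1 = P2V2/T2
V2 = P1V1T2/(T1P2)
= 4.0×17.6×460/(376×3.5)
= 24.608 L

24.608 L


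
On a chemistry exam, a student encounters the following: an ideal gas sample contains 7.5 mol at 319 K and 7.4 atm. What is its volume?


PV = nRT  (R = 0.08206 L·atm/(mol·K))
V = nRT/P = 7.5×0.08206×319/7.4
= 26.531 L

26.531 L


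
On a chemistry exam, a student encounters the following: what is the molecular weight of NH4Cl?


M(NH4Cl) = 1×14.01 + 4×1.008 + 1×35.45
= 14.01 + 4.03 + 35.45
= 53.49 g/mol

53.49 g/mol


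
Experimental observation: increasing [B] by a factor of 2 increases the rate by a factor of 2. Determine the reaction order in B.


rate ∝ [B]^n
2^n = 2 → n = 1
Order in B: 1

1


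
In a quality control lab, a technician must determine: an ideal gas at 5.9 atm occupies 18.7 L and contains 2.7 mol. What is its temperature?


PV = nRT  (R = 0.08206 L·atm/(mol·K))
T = PV/(nR) = 5.9×18.7/(2.7×0.08206)
= 110.33/0.221562
= 497.96 K

497.96 K


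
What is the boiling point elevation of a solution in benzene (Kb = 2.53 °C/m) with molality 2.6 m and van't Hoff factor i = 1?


ΔTb = Kb × m × i
= 2.53 × 2.6 × 1
= 6.578 °C

6.578 °C


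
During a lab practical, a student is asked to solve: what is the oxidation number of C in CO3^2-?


x + 3(-2) = -2, so x = +4
Oxidation number: +4

+4


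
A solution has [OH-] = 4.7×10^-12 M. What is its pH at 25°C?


pOH = -log10([OH-]) = -log10(4.7×10^-12)
= 12 - log10(4.7) = 11.33
pH = 14 - pOH = 14 - 11.33 = 2.67

2.67


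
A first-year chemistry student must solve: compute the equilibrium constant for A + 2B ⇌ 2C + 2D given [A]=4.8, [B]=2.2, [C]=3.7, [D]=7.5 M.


Kc = [C]^2[D]^2/([A][B]^2)
= (3.7^2 × 7.5^2)/(4.8^1 × 2.2^2)
= 770.0625/23.232
= 33.15

33.15


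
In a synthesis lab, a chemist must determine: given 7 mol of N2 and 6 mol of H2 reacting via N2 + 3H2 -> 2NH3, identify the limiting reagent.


Mole ratio available / coefficient:
  N2: 7/1 = 7.000
  H2: 6/3 = 2.000
Smaller ratio is limiting.

H2


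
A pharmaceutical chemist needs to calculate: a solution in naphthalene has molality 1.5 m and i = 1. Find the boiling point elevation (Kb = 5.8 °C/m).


ΔTb = Kb × m × i
= 5.8 × 1.5 × 1
= 8.7 °C

8.7 °C


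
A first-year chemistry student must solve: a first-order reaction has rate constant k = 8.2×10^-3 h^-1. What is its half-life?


t½ = ln2/k = 0.693147/(8.2×10^-3 h^-1)
= 84.53 h

84.53 h


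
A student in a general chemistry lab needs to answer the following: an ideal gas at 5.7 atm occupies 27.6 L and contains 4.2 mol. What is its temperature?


PV = nRT  (R = 0.08206 L·atm/(mol·K))
T = PV/(nR) = 5.7×27.6/(4.2×0.08206)
= 157.32/0.344652
= 456.46 K

456.46 K


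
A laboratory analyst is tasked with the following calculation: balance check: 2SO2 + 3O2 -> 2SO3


Equation: 2SO2 + 3O2 -> 2SO3
Check atoms: O: 10≠6, S: 2=2
Not balanced

No, not balanced


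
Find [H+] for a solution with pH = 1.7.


[H+] = 10^(-pH) = 10^(-1.7)
= 2.0×10^-2 M

2.0×10^-2 M


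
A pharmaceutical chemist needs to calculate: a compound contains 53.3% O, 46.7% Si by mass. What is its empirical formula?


Assume 100 g sample. Moles of each element:
  O: 53.3/16.0 = 3.331 mol
  Si: 46.7/28.09 = 1.663 mol
Divide by smallest (1.663):
  O: 3.331/1.663 = 2.0
  Si: 1.663/1.663 = 1.0
Empirical formula: SiO2

SiO2


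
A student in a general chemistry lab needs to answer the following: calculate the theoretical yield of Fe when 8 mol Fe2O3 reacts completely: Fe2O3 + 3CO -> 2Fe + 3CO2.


Mole ratio Fe:Fe2O3 = 2:1
n(Fe) = 8 × 2/1 = 16.000 mol
mass = 16.000 × 55.85 = 893.6 g

893.6 g


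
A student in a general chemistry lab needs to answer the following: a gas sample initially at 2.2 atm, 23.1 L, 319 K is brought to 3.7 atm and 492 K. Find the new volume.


P1V1/T1 = P2V2/T2
V2 = P1V1T2/(T1P2)
= 2.2×23.1×492/(319×3.7)
= 21.184 L

21.184 L


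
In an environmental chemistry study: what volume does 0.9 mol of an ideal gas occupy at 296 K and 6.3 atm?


PV = nRT  (R = 0.08206 L·atm/(mol·K))
V = nRT/P = 0.9×0.08206×296/6.3
= 3.47 L

3.47 L


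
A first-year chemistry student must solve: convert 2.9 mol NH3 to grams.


M(NH3) = 17.03 g/mol
mass = n × M = 2.9 × 17.03 = 49.39 g

49.39 g


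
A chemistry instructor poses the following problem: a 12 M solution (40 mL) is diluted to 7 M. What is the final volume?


C1V1 = C2V2
12 × 40 = 7 × V2
V2 = 480/7 = 68.57 mL

68.57 mL


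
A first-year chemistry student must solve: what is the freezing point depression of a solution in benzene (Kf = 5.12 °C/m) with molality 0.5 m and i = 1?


ΔTf = Kf × m × i
= 5.12 × 0.5 × 1
= 2.56 °C

2.56 °C


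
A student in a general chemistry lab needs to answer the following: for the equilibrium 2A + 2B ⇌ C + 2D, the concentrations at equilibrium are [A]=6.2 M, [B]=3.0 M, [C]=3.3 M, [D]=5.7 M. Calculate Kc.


Kc = [C][D]^2/([A]^2[B]^2)
= (3.3^1 × 5.7^2)/(6.2^2 × 3.0^2)
= 107.217/345.96
= 0.3099

0.3099


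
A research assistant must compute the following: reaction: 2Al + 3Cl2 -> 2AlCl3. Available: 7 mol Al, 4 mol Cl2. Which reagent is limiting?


Mole ratio available / coefficient:
  Al: 7/2 = 3.500
  Cl2: 4/3 = 1.333
Smaller ratio is limiting.

Cl2


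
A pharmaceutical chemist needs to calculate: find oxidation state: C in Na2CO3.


2(+1) + x + 3(-2) = 0, so x = +4
Oxidation number: +4

+4


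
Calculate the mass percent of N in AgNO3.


M(AgNO3) = 1×107.87 + 1×14.01 + 3×16.0 = 169.88 g/mol
Mass of N = 1 × 14.01 = 14.01 g/mol
% N = 14.01/169.88 × 100 = 8.25%

8.25%


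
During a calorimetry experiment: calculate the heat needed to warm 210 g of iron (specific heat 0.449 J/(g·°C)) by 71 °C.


q = mcΔT = 210 × 0.449 × 71
= 6694.59 J

6694.59 J


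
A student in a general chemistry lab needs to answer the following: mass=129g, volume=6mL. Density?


ρ = mass/volume
= 129/6
= 21.5 g/mL

21.5 g/mL


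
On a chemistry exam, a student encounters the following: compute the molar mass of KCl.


M(KCl) = 1×39.1 + 1×35.45
= 39.1 + 35.45
= 74.55 g/mol

74.55 g/mol


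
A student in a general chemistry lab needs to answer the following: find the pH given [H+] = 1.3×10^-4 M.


pH = -log10([H+]) = -log10(1.3×10^-4)
= 4 - log10(1.3)
= 4 - 0.11
= 3.89

3.89


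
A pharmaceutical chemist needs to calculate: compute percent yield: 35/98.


% yield = actual/theoretical × 100
= 35/98 × 100
= 35.71%

35.71%


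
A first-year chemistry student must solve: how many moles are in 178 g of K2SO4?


M(K2SO4) = 174.27 g/mol
n = mass/M = 178/174.27 = 1.0214 mol

1.0214 mol


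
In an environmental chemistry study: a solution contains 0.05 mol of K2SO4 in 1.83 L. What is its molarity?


M = n/V = 0.05/1.83 = 0.027 mol/L

0.027 M


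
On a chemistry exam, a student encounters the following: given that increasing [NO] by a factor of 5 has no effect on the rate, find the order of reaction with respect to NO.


rate ∝ [NO]^n
rate ∝ [NO]^0
Order in NO: 0

0


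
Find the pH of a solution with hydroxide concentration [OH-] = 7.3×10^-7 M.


pOH = -log10([OH-]) = -log10(7.3×10^-7)
= 7 - log10(7.3) = 6.14
pH = 14 - pOH = 14 - 6.14 = 7.86

7.86


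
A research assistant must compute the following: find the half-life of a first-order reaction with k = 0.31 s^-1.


t½ = ln2/k = 0.693147/(0.31 s^-1)
= 2.236 s

2.236 s


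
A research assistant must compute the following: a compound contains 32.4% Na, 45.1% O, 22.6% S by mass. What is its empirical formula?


Assume 100 g sample. Moles of each element:
  Na: 32.4/22.99 = 1.409 mol
  O: 45.1/16.0 = 2.819 mol
  S: 22.6/32.07 = 0.705 mol
Divide by smallest (0.705):
  Na: 1.409/0.705 = 2.0
  O: 2.819/0.705 = 4.0
  S: 0.705/0.705 = 1.0
Empirical formula: Na2SO4

Na2SO4


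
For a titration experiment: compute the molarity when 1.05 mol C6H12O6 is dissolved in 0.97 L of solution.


M = n/V = 1.05/0.97 = 1.082 mol/L

1.082 M


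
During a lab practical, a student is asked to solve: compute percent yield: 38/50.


% yield = actual/theoretical × 100
= 38/50 × 100
= 76.0%

76.0%


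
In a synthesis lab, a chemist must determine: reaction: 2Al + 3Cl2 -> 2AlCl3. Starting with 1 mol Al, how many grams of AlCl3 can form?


Mole ratio AlCl3:Al = 2:2
n(AlCl3) = 1 × 2/2 = 1.000 mol
mass = 1.000 × 133.33 = 133.33 g

133.33 g


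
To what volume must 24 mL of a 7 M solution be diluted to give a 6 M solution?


C1V1 = C2V2
7 × 24 = 6 × V2
V2 = 168/6 = 28.0 mL

28.0 mL


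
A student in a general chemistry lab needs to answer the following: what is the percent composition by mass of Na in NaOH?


M(NaOH) = 1×22.99 + 1×16.0 + 1×1.008 = 39.998 g/mol
Mass of Na = 1 × 22.99 = 22.99 g/mol
% Na = 22.99/39.998 × 100 = 57.48%

57.48%


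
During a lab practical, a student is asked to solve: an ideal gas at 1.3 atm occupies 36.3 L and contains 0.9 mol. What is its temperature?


PV = nRT  (R = 0.08206 L·atm/(mol·K))
T = PV/(nR) = 1.3×36.3/(0.9×0.08206)
= 47.19/0.073854
= 638.96 K

638.96 K


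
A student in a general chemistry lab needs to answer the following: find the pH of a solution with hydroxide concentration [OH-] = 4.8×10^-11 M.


pOH = -log10([OH-]) = -log10(4.8×10^-11)
= 11 - log10(4.8) = 10.32
pH = 14 - pOH = 14 - 10.32 = 3.68

3.68


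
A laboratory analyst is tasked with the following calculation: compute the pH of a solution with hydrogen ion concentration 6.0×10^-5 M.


pH = -log10([H+]) = -log10(6.0×10^-5)
= 5 - log10(6.0)
= 5 - 0.78
= 4.22

4.22


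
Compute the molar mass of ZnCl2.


M(ZnCl2) = 1×65.38 + 2×35.45
= 65.38 + 70.9
= 136.28 g/mol

136.28 g/mol


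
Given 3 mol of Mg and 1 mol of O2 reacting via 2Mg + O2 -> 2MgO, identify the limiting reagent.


Mole ratio available / coefficient:
  Mg: 3/2 = 1.500
  O2: 1/1 = 1.000
Smaller ratio is limiting.

O2


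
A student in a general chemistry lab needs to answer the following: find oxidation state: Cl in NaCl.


halide: -1
Oxidation number: -1

-1


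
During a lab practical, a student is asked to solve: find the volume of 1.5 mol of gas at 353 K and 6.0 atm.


PV = nRT  (R = 0.08206 L·atm/(mol·K))
V = nRT/P = 1.5×0.08206×353/6.0
= 7.242 L

7.242 L


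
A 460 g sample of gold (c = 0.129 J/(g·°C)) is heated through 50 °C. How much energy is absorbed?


q = mcΔT = 460 × 0.129 × 50
= 2967.00 J

2967.00 J


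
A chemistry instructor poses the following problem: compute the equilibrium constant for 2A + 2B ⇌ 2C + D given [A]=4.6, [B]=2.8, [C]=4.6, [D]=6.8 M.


Kc = [C]^2[D]/([A]^2[B]^2)
= (4.6^2 × 6.8^1)/(4.6^2 × 2.8^2)
= 143.888/165.8944
= 0.8673

0.8673


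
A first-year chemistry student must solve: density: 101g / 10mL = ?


ρ = mass/volume
= 101/10
= 10.1 g/mL

10.1 g/mL


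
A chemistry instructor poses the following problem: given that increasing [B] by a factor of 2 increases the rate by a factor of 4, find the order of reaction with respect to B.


rate ∝ [B]^n
2^n = 4 → n = 2
Order in B: 2

2


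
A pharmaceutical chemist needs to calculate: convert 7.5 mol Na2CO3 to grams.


M(Na2CO3) = 105.99 g/mol
mass = n × M = 7.5 × 105.99 = 794.93 g

794.93 g


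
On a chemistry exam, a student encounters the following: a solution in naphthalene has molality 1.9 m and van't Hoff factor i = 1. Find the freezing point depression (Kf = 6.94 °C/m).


ΔTf = Kf × m × i
= 6.94 × 1.9 × 1
= 13.186 °C

13.186 °C


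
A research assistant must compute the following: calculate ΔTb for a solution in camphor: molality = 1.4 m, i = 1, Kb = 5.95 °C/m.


ΔTb = Kb × m × i
= 5.95 × 1.4 × 1
= 8.33 °C

8.33 °C


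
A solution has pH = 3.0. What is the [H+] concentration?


[H+] = 10^(-pH) = 10^(-3.0)
= 1.0×10^-3 M

1.0×10^-3 M


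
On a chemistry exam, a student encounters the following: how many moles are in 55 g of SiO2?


M(SiO2) = 60.09 g/mol
n = mass/M = 55/60.09 = 0.9153 mol

0.9153 mol


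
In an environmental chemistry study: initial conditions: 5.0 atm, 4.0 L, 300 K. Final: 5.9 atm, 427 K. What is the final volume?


P1V1/T1 = P2V2/T2
V2 = P1V1T2/(T1P2)
= 5.0×4.0×427/(300×5.9)
= 4.825 L

4.825 L


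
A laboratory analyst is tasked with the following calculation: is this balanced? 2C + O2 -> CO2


Equation: 2C + O2 -> CO2
Check atoms: C: 2≠1, O: 2=2
Not balanced

No, not balanced


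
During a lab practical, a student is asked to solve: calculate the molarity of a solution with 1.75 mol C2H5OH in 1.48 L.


M = n/V = 1.75/1.48 = 1.182 mol/L

1.182 M


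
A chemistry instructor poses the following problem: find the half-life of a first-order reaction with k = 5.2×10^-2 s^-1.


t½ = ln2/k = 0.693147/(5.2×10^-2 s^-1)
= 13.33 s

13.33 s


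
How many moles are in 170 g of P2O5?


M(P2O5) = 141.94 g/mol
n = mass/M = 170/141.94 = 1.1977 mol

1.1977 mol


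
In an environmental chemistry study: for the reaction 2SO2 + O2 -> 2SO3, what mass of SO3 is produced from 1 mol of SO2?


Mole ratio SO3:SO2 = 2:2
n(SO3) = 1 × 2/2 = 1.000 mol
mass = 1.000 × 80.07 = 80.07 g

80.07 g


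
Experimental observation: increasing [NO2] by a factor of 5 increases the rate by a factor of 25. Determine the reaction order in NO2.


rate ∝ [NO2]^n
5^n = 25 → n = 2
Order in NO2: 2

2


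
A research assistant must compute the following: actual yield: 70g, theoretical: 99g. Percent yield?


% yield = actual/theoretical × 100
= 70/99 × 100
= 70.71%

70.71%


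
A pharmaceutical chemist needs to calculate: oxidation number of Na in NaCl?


Group 1 metal: +1
Oxidation number: +1

+1


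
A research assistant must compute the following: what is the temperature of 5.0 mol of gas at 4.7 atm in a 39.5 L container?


PV = nRT  (R = 0.08206 L·atm/(mol·K))
T = PV/(nR) = 4.7×39.5/(5.0×0.08206)
= 185.65/0.410300
= 452.47 K

452.47 K


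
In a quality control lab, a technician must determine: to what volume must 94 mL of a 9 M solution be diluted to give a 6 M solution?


C1V1 = C2V2
9 × 94 = 6 × V2
V2 = 846/6 = 141.0 mL

141.0 mL


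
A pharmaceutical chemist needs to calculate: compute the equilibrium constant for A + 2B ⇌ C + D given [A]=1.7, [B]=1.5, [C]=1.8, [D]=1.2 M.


Kc = [C][D]/([A][B]^2)
= (1.8^1 × 1.2^1)/(1.7^1 × 1.5^2)
= 2.16/3.825
= 0.5647

0.5647


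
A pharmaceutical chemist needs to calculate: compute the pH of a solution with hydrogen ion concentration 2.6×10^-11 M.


pH = -log10([H+]) = -log10(2.6×10^-11)
= 11 - log10(2.6)
= 11 - 0.41
= 10.59

10.59


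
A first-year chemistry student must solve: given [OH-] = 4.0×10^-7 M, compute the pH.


pOH = -log10([OH-]) = -log10(4.0×10^-7)
= 7 - log10(4.0) = 6.4
pH = 14 - pOH = 14 - 6.4 = 7.6

7.6


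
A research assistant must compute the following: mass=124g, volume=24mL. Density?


ρ = mass/volume
= 124/24
= 5.167 g/mL

5.167 g/mL


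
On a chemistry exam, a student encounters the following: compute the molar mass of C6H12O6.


M(C6H12O6) = 6×12.01 + 12×1.008 + 6×16.0
= 72.06 + 12.1 + 96.0
= 180.16 g/mol

180.16 g/mol


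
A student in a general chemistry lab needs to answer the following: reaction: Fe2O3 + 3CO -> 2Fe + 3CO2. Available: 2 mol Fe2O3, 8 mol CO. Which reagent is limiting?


Mole ratio available / coefficient:
  Fe2O3: 2/1 = 2.000
  CO: 8/3 = 2.667
Smaller ratio is limiting.

Fe2O3


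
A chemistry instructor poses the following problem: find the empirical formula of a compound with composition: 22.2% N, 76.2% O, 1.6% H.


Assume 100 g sample. Moles of each element:
  N: 22.2/14.01 = 1.585 mol
  O: 76.2/16.0 = 4.763 mol
  H: 1.6/1.008 = 1.587 mol
Divide by smallest (1.585):
  N: 1.585/1.585 = 1.0
  O: 4.763/1.585 = 3.01
  H: 1.587/1.585 = 1.0
Empirical formula: HNO3

HNO3


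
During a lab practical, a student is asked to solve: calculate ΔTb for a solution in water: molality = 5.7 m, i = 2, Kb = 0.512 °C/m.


ΔTb = Kb × m × i
= 0.512 × 5.7 × 2
= 5.8368 °C

5.8368 °C


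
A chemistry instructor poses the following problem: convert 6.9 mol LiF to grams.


M(LiF) = 25.94 g/mol
mass = n × M = 6.9 × 25.94 = 178.99 g

178.99 g


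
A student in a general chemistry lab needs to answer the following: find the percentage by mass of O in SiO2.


M(SiO2) = 1×28.09 + 2×16.0 = 60.09 g/mol
Mass of O = 2 × 16.0 = 32.00 g/mol
% O = 32.00/60.09 × 100 = 53.25%

53.25%


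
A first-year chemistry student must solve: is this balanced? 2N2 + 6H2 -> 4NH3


Equation: 2N2 + 6H2 -> 4NH3
Check atoms: H: 12=12, N: 4=4
Balanced

Yes, balanced


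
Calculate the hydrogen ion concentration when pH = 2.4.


[H+] = 10^(-pH) = 10^(-2.4)
= 3.98×10^-3 M

3.98×10^-3 M


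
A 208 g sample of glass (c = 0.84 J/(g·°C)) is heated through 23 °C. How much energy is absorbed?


q = mcΔT = 208 × 0.84 × 23
= 4018.56 J

4018.56 J


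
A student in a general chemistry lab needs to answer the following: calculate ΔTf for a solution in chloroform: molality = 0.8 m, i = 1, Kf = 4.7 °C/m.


ΔTf = Kf × m × i
= 4.7 × 0.8 × 1
= 3.76 °C

3.76 °C


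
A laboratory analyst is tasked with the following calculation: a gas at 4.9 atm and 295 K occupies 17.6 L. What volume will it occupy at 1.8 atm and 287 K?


P1V1/T1 = P2V2/T2
V2 = P1V1T2/(T1P2)
= 4.9×17.6×287/(295×1.8)
= 46.612 L

46.612 L


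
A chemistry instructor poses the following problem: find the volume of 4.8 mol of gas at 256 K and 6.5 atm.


PV = nRT  (R = 0.08206 L·atm/(mol·K))
V = nRT/P = 4.8×0.08206×256/6.5
= 15.513 L

15.513 L


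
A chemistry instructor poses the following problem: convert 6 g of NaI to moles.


M(NaI) = 149.89 g/mol
n = mass/M = 6/149.89 = 0.04 mol

0.04 mol


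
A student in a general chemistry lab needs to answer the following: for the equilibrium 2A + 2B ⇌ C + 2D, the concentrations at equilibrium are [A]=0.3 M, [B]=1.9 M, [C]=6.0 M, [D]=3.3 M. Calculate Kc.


Kc = [C][D]^2/([A]^2[B]^2)
= (6.0^1 × 3.3^2)/(0.3^2 × 1.9^2)
= 65.34/0.3249
= 201.1

201.1


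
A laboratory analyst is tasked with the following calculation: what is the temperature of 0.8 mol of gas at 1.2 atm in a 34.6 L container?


PV = nRT  (R = 0.08206 L·atm/(mol·K))
T = PV/(nR) = 1.2×34.6/(0.8×0.08206)
= 41.52/0.065648
= 632.46 K

632.46 K


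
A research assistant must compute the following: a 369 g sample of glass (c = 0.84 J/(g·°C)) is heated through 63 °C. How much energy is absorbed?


q = mcΔT = 369 × 0.84 × 63
= 19527.48 J

19527.48 J


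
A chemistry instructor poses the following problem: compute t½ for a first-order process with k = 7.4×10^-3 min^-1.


t½ = ln2/k = 0.693147/(7.4×10^-3 min^-1)
= 93.67 min

93.67 min


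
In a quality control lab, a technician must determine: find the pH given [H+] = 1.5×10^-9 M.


pH = -log10([H+]) = -log10(1.5×10^-9)
= 9 - log10(1.5)
= 9 - 0.18
= 8.82

8.82


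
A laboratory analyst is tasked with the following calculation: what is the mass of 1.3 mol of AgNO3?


M(AgNO3) = 169.88 g/mol
mass = n × M = 1.3 × 169.88 = 220.84 g

220.84 g


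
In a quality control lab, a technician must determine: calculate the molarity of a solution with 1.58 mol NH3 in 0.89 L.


M = n/V = 1.58/0.89 = 1.775 mol/L

1.775 M


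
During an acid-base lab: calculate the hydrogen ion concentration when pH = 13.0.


[H+] = 10^(-pH) = 10^(-13.0)
= 1.0×10^-13 M

1.0×10^-13 M


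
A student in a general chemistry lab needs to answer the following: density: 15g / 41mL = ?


ρ = mass/volume
= 15/41
= 0.366 g/mL

0.366 g/mL


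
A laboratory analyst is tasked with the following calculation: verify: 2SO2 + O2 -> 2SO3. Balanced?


Equation: 2SO2 + O2 -> 2SO3
Check atoms: O: 6=6, S: 2=2
Balanced

Yes, balanced


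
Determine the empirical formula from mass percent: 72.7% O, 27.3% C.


Assume 100 g sample. Moles of each element:
  O: 72.7/16.0 = 4.544 mol
  C: 27.3/12.01 = 2.273 mol
Divide by smallest (2.273):
  O: 4.544/2.273 = 2.0
  C: 2.273/2.273 = 1.0
Empirical formula: CO2

CO2


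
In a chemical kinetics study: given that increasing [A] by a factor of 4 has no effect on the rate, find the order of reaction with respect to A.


rate ∝ [A]^n
rate ∝ [A]^0
Order in A: 0

0


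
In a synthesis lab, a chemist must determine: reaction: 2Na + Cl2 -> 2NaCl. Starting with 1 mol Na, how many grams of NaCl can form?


Mole ratio NaCl:Na = 2:2
n(NaCl) = 1 × 2/2 = 1.000 mol
mass = 1.000 × 58.44 = 58.44 g

58.44 g


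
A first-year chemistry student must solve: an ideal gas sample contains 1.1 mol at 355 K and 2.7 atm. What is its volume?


PV = nRT  (R = 0.08206 L·atm/(mol·K))
V = nRT/P = 1.1×0.08206×355/2.7
= 11.868 L

11.868 L


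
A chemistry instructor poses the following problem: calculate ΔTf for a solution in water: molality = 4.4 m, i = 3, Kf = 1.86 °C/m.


ΔTf = Kf × m × i
= 1.86 × 4.4 × 3
= 24.552 °C

24.552 °C


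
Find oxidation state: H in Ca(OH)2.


H is +1 with nonmetals
Oxidation number: +1

+1


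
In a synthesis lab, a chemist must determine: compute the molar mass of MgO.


M(MgO) = 1×24.31 + 1×16.0
= 24.31 + 16.0
= 40.31 g/mol

40.31 g/mol


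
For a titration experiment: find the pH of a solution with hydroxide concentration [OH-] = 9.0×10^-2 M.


pOH = -log10([OH-]) = -log10(9.0×10^-2)
= 2 - log10(9.0) = 1.05
pH = 14 - pOH = 14 - 1.05 = 12.95

12.95
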